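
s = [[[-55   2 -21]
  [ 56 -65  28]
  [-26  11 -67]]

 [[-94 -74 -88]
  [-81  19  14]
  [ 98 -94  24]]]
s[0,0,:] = [-55, 2, -21]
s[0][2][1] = 11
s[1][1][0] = -81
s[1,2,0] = 98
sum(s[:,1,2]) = 42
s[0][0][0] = -55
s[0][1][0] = 56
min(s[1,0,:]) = -94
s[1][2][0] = 98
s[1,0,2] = -88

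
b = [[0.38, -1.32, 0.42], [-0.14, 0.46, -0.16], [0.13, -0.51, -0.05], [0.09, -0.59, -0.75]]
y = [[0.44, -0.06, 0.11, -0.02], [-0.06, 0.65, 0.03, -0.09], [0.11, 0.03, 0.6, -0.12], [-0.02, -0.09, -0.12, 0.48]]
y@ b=[[0.19, -0.65, 0.20],  [-0.12, 0.42, -0.06],  [0.1, -0.37, 0.10],  [0.03, -0.24, -0.35]]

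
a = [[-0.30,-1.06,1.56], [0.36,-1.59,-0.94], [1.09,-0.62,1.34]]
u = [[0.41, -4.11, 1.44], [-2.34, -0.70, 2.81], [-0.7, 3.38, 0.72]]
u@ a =[[-0.03, 5.21, 6.43], [3.51, 1.85, 0.77], [2.21, -5.08, -3.3]]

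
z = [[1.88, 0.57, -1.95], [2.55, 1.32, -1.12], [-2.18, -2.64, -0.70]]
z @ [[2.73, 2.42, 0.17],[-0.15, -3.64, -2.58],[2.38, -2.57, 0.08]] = [[0.41,  7.49,  -1.31], [4.10,  4.24,  -3.06], [-7.22,  6.13,  6.38]]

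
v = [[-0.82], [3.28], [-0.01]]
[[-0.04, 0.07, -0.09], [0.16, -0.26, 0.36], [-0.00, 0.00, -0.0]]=v @ [[0.05, -0.08, 0.11]]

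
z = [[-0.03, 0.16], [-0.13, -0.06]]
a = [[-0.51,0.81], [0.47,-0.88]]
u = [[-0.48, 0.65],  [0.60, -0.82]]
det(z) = 0.02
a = z + u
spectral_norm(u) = 1.30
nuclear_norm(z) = 0.30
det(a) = 0.07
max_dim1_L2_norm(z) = 0.16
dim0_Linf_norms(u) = [0.6, 0.82]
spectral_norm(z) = 0.17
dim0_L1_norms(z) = [0.16, 0.22]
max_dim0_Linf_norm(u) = 0.82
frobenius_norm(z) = 0.22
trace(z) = -0.09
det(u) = 0.00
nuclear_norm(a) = 1.43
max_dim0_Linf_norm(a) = 0.88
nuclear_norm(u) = 1.30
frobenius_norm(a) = 1.38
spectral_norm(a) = 1.38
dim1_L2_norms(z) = [0.16, 0.14]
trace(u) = -1.30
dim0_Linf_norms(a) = [0.51, 0.88]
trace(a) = -1.39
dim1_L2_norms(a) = [0.96, 1.0]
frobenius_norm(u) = 1.30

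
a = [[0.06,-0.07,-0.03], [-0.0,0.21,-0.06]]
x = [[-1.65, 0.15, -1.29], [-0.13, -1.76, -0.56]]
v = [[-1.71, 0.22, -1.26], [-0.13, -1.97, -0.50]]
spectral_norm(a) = 0.23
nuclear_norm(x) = 3.94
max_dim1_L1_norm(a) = 0.27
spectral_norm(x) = 2.18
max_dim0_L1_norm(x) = 1.91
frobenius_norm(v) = 2.95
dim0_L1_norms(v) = [1.84, 2.19, 1.76]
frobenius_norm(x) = 2.80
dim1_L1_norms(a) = [0.16, 0.27]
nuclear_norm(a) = 0.30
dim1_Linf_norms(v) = [1.71, 1.97]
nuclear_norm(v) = 4.17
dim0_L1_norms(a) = [0.06, 0.28, 0.09]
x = a + v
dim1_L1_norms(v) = [3.19, 2.6]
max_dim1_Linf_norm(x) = 1.76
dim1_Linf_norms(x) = [1.65, 1.76]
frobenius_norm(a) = 0.24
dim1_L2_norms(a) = [0.1, 0.22]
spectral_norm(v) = 2.20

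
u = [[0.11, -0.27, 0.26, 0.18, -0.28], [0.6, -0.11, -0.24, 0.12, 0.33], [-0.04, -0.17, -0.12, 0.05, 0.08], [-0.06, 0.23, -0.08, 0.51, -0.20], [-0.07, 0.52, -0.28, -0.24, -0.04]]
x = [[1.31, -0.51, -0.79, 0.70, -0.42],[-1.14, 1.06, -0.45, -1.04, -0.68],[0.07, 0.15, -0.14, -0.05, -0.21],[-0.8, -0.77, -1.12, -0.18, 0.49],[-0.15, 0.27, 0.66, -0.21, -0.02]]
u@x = [[0.37,-0.52,-0.39,0.37,0.18],[0.75,-0.46,-0.31,0.46,-0.07],[0.08,-0.19,0.12,0.13,0.18],[-0.72,-0.18,-0.75,-0.33,0.14],[-0.51,0.72,0.1,-0.52,-0.38]]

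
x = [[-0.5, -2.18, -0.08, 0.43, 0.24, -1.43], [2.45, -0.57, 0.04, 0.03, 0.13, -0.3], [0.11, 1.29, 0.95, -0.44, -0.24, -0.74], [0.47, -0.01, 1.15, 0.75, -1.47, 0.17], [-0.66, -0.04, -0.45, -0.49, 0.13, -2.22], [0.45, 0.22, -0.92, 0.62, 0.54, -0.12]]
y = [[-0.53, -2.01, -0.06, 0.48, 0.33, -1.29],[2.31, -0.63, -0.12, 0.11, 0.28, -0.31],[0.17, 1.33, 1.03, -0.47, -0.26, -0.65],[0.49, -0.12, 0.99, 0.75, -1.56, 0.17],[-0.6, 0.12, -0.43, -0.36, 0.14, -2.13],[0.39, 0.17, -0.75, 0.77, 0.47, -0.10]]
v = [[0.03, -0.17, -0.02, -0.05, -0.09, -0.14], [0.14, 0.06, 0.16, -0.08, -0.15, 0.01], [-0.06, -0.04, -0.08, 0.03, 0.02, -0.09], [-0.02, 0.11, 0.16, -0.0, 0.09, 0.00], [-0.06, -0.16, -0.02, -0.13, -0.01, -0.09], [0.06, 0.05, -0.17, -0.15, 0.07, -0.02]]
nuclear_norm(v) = 1.20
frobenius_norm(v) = 0.57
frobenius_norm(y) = 5.19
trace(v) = -0.02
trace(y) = 0.66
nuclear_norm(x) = 11.86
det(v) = -0.00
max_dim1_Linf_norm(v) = 0.17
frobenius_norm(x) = 5.39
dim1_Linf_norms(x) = [2.18, 2.45, 1.29, 1.47, 2.22, 0.92]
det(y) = 21.75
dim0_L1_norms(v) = [0.37, 0.59, 0.61, 0.44, 0.43, 0.35]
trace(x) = 0.64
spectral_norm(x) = 3.27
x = v + y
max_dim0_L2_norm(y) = 2.6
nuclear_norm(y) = 11.59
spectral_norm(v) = 0.37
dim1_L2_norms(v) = [0.25, 0.28, 0.14, 0.21, 0.23, 0.25]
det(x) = 20.23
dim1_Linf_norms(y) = [2.01, 2.31, 1.33, 1.56, 2.13, 0.77]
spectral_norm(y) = 3.05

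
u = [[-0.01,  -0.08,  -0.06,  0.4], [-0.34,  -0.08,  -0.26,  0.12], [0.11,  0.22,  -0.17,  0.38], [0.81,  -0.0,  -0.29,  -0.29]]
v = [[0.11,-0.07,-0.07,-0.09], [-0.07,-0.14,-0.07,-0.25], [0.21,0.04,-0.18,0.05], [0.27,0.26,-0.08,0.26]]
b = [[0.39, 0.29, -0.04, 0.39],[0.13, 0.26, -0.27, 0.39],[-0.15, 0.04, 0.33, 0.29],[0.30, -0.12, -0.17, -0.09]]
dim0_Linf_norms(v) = [0.27, 0.26, 0.18, 0.26]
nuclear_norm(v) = 0.98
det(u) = -0.04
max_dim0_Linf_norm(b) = 0.39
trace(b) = 0.89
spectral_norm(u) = 0.96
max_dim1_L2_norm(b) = 0.62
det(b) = 0.01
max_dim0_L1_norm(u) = 1.27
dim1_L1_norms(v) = [0.34, 0.53, 0.48, 0.87]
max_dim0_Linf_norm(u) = 0.81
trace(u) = -0.55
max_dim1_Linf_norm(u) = 0.81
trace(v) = 0.05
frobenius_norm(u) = 1.20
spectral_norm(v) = 0.56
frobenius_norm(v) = 0.65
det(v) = -0.00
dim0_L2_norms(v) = [0.37, 0.31, 0.22, 0.38]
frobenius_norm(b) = 1.03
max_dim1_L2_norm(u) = 0.91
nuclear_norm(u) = 2.10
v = u @ b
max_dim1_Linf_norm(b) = 0.39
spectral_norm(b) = 0.81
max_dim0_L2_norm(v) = 0.38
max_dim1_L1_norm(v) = 0.87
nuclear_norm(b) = 1.76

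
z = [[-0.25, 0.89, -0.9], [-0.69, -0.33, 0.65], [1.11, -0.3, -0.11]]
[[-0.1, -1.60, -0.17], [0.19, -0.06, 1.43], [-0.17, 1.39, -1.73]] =z @[[-0.03, 0.95, -1.67], [0.29, -1.24, -0.47], [0.41, 0.29, 0.19]]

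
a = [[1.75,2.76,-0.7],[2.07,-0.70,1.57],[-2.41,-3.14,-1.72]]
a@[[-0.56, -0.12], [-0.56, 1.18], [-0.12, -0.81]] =[[-2.44,3.61], [-0.96,-2.35], [3.31,-2.02]]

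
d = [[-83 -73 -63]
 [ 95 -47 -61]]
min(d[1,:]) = -61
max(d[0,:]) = -63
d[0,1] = -73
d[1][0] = 95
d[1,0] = 95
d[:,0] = [-83, 95]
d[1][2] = -61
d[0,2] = -63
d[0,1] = -73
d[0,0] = -83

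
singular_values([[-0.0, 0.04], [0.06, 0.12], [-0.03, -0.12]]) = [0.19, 0.02]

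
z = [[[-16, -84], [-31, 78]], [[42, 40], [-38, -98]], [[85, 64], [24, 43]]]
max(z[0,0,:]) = -16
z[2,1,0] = 24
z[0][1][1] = 78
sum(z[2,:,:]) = 216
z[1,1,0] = -38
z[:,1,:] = [[-31, 78], [-38, -98], [24, 43]]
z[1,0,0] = 42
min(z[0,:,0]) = -31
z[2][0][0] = 85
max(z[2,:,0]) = 85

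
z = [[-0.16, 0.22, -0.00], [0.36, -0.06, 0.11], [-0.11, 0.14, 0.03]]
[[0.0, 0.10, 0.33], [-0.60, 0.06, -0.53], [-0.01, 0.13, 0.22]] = z@[[-1.65,-0.44,-1.34], [-1.20,0.14,0.54], [-0.72,2.08,-0.11]]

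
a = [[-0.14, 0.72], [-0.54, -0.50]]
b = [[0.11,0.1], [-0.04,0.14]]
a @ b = [[-0.04, 0.09],  [-0.04, -0.12]]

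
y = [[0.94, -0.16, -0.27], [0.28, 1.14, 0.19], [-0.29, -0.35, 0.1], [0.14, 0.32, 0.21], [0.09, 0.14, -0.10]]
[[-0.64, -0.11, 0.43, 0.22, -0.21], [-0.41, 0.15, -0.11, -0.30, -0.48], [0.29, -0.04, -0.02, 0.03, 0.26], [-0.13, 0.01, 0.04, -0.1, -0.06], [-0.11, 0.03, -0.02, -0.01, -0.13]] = y @[[-0.67, -0.13, 0.49, 0.13, -0.15], [-0.23, 0.19, -0.26, -0.26, -0.47], [0.19, -0.14, 0.27, -0.19, 0.54]]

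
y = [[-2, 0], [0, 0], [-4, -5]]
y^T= [[-2, 0, -4], [0, 0, -5]]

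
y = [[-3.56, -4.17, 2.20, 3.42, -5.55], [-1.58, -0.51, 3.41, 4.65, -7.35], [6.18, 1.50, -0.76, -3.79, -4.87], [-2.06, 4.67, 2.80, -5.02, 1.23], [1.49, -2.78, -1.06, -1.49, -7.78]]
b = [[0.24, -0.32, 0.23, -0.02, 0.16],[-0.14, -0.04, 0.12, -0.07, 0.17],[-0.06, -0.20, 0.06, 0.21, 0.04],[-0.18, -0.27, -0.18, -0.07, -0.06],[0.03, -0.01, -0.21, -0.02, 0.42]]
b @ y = [[1.35, -1.03, -0.96, -1.68, -1.37], [1.70, -0.02, -0.91, -1.02, -0.92], [0.53, 1.31, -0.31, -2.48, 1.46], [0.01, 0.46, -1.31, -0.75, 4.24], [-0.72, -1.7, -0.31, 0.33, -2.36]]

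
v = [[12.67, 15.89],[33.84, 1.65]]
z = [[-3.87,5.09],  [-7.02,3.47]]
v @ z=[[-160.58, 119.63],[-142.54, 177.97]]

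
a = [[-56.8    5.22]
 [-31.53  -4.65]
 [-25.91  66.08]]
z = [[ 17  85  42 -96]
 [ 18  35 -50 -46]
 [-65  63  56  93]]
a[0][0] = -56.8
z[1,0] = 18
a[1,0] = -31.53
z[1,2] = -50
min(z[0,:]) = -96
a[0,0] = -56.8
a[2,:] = [-25.91, 66.08]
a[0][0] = -56.8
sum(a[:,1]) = 66.64999999999999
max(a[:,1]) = 66.08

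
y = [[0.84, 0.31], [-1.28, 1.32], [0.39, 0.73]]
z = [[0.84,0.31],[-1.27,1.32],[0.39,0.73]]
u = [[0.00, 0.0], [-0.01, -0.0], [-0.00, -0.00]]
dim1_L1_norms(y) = [1.15, 2.6, 1.12]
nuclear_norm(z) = 3.02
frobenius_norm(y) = 2.21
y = z + u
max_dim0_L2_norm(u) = 0.01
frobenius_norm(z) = 2.20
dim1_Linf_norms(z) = [0.84, 1.32, 0.73]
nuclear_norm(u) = 0.01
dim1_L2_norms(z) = [0.9, 1.83, 0.83]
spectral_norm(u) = 0.01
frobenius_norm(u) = 0.01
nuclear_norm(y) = 3.03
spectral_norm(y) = 1.89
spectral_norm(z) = 1.89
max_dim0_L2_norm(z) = 1.57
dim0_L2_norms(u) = [0.01, 0.0]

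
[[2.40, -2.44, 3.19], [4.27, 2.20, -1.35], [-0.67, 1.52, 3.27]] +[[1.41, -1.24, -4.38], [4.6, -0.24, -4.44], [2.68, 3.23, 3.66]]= [[3.81, -3.68, -1.19], [8.87, 1.96, -5.79], [2.01, 4.75, 6.93]]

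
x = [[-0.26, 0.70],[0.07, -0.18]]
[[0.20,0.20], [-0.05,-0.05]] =x @ [[-0.11, -0.11], [0.24, 0.24]]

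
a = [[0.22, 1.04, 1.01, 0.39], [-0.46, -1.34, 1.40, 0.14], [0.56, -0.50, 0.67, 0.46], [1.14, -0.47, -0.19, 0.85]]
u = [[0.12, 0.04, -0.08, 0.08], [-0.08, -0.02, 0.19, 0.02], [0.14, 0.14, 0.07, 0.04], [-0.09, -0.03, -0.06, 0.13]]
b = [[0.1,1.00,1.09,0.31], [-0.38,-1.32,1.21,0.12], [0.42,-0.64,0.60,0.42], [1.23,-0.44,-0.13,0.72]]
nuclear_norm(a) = 5.48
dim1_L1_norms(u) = [0.32, 0.31, 0.39, 0.31]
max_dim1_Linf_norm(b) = 1.32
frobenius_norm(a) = 3.13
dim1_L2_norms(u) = [0.17, 0.21, 0.21, 0.17]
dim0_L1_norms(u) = [0.43, 0.23, 0.4, 0.27]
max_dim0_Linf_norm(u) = 0.19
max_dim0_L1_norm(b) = 3.4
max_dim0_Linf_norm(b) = 1.32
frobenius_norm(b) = 3.00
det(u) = -0.00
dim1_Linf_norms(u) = [0.12, 0.19, 0.14, 0.13]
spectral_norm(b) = 2.05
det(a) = 0.69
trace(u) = 0.30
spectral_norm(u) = 0.26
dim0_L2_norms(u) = [0.22, 0.15, 0.23, 0.16]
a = u + b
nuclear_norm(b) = 5.16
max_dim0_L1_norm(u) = 0.43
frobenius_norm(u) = 0.38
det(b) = 0.02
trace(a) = 0.40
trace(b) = 0.10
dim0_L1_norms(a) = [2.38, 3.35, 3.27, 1.84]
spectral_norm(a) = 2.16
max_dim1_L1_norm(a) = 3.34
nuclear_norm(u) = 0.69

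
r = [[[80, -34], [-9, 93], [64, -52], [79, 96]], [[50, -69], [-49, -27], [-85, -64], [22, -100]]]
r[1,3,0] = 22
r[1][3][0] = 22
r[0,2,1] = -52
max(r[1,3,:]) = 22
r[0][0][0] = 80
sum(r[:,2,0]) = -21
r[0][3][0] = 79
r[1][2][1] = -64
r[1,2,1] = -64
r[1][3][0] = 22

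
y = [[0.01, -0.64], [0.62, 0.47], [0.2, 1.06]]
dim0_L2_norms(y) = [0.65, 1.32]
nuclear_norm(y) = 1.89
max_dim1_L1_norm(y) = 1.26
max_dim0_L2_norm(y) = 1.32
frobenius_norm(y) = 1.48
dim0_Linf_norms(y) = [0.62, 1.06]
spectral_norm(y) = 1.39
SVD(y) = [[0.44,0.42], [-0.46,0.86], [-0.77,-0.28]] @ diag([1.385402824791332, 0.5091748354545796]) @ [[-0.32, -0.95], [0.95, -0.32]]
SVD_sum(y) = [[-0.19, -0.57], [0.20, 0.61], [0.34, 1.01]] + [[0.20, -0.07], [0.42, -0.14], [-0.14, 0.05]]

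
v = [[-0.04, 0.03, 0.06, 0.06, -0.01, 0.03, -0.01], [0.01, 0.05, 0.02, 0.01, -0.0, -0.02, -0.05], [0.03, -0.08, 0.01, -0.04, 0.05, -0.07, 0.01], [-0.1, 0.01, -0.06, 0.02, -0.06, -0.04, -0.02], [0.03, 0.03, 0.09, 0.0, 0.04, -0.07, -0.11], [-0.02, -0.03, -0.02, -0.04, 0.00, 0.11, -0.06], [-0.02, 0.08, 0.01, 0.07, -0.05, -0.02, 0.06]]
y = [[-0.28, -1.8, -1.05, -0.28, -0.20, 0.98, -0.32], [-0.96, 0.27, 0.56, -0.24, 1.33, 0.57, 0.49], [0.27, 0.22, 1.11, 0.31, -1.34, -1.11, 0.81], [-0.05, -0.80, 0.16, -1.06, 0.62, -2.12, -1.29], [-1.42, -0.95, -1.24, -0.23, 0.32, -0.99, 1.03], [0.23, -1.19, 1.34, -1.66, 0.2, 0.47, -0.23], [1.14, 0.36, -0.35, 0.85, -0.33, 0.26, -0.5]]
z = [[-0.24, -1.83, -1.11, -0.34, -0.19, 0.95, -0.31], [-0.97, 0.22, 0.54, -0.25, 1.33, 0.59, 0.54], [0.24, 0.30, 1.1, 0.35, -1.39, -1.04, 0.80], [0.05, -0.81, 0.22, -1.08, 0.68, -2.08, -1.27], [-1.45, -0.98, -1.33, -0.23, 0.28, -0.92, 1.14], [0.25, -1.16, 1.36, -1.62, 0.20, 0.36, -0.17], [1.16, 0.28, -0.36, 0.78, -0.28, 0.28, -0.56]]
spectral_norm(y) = 3.45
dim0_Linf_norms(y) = [1.42, 1.8, 1.34, 1.66, 1.34, 2.12, 1.29]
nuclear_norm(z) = 14.45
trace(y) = 0.33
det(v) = -0.00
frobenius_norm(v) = 0.34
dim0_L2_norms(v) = [0.12, 0.13, 0.13, 0.11, 0.1, 0.16, 0.15]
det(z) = -22.73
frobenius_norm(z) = 6.23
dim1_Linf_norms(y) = [1.8, 1.33, 1.34, 2.12, 1.42, 1.66, 1.14]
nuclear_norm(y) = 14.40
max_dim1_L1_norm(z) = 6.33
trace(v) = 0.25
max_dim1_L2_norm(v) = 0.17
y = v + z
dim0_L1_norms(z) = [4.36, 5.58, 6.02, 4.65, 4.35, 6.22, 4.79]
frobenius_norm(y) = 6.20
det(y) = -22.27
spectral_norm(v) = 0.20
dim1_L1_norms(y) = [4.91, 4.42, 5.17, 6.1, 6.18, 5.32, 3.79]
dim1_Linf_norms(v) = [0.06, 0.05, 0.08, 0.1, 0.11, 0.11, 0.08]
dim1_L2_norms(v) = [0.1, 0.08, 0.13, 0.14, 0.17, 0.14, 0.14]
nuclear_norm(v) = 0.74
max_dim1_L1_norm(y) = 6.18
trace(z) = 0.08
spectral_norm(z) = 3.45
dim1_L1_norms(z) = [4.97, 4.44, 5.22, 6.19, 6.33, 5.12, 3.7]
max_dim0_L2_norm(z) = 2.78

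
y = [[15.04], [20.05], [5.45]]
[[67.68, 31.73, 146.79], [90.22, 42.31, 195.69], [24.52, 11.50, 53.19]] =y @ [[4.50, 2.11, 9.76]]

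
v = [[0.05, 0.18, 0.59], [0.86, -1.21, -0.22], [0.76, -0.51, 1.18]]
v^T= [[0.05, 0.86, 0.76], [0.18, -1.21, -0.51], [0.59, -0.22, 1.18]]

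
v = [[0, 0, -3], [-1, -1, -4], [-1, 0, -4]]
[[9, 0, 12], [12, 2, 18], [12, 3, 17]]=v@ [[0, -3, -1], [0, 1, -1], [-3, 0, -4]]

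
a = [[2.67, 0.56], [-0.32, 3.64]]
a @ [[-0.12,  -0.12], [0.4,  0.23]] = [[-0.1, -0.19], [1.49, 0.88]]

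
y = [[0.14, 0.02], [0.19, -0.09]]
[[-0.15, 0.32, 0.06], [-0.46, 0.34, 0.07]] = y@[[-1.39,  2.14,  0.42], [2.22,  0.77,  0.14]]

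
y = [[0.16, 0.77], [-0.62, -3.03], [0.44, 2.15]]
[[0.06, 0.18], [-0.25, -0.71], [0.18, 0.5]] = y@[[0.31, 0.02], [0.02, 0.23]]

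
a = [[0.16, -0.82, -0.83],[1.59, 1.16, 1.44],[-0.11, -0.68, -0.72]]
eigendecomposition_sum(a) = [[0.08+0.53j, (-0.41+0.12j), -0.41+0.20j],[(0.79-0.63j), 0.58+0.56j, 0.72+0.48j],[-0.05+0.43j, (-0.34+0j), -0.36+0.07j]] + [[0.08-0.53j,-0.41-0.12j,(-0.41-0.2j)], [0.79+0.63j,0.58-0.56j,0.72-0.48j], [(-0.05-0.43j),-0.34-0.00j,(-0.36-0.07j)]] + [[0.00-0.00j, -0.00+0.00j, (-0+0j)], [0.00-0.00j, -0.00+0.00j, -0.00+0.00j], [-0.00+0.00j, 0.00-0.00j, 0.00-0.00j]]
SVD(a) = [[0.34, 0.77, -0.53],[-0.88, 0.46, 0.11],[0.33, 0.43, 0.84]] @ diag([2.7261062848359625, 0.9462767436866124, 0.002201848253152264]) @ [[-0.51, -0.56, -0.66], [0.86, -0.42, -0.31], [-0.1, -0.72, 0.69]]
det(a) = 0.01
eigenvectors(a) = [[0.22-0.38j,0.22+0.38j,(-0.1+0j)], [-0.83+0.00j,-0.83-0.00j,-0.72+0.00j], [0.25-0.24j,(0.25+0.24j),0.69+0.00j]]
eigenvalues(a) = [(0.3+1.16j), (0.3-1.16j), 0j]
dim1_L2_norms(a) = [1.18, 2.44, 1.0]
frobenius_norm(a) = 2.89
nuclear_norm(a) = 3.67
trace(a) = 0.60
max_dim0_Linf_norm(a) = 1.59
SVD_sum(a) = [[-0.47, -0.52, -0.6], [1.22, 1.34, 1.57], [-0.46, -0.51, -0.60]] + [[0.63,  -0.31,  -0.22], [0.37,  -0.18,  -0.13], [0.35,  -0.17,  -0.13]] + [[0.0, 0.0, -0.00], [-0.00, -0.0, 0.00], [-0.0, -0.00, 0.00]]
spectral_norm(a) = 2.73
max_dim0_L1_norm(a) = 2.99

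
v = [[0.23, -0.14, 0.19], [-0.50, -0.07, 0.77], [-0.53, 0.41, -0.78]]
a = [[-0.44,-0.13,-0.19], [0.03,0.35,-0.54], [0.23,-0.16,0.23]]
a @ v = [[0.06, -0.01, -0.04], [0.12, -0.25, 0.7], [0.01, 0.07, -0.26]]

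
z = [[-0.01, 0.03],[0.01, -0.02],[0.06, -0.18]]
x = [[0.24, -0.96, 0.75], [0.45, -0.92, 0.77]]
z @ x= [[0.01, -0.02, 0.02], [-0.01, 0.01, -0.01], [-0.07, 0.11, -0.09]]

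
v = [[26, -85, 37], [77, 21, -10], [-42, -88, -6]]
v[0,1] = -85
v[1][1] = 21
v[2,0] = -42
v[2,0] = -42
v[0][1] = -85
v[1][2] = -10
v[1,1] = 21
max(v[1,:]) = 77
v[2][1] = -88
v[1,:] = [77, 21, -10]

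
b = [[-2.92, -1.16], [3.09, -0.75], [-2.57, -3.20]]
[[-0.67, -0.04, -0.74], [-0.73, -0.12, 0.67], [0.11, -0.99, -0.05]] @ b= [[3.73, 3.18], [0.04, -1.21], [-3.25, 0.77]]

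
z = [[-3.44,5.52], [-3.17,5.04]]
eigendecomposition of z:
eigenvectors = [[-0.84, -0.75], [-0.54, -0.67]]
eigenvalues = [0.11, 1.49]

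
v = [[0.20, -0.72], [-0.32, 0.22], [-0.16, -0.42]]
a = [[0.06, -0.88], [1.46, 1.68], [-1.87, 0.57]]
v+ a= [[0.26, -1.6], [1.14, 1.90], [-2.03, 0.15]]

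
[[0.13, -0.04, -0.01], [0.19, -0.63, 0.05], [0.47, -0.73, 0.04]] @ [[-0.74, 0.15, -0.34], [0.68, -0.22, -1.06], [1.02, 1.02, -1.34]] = [[-0.13, 0.02, 0.01],  [-0.52, 0.22, 0.54],  [-0.80, 0.27, 0.56]]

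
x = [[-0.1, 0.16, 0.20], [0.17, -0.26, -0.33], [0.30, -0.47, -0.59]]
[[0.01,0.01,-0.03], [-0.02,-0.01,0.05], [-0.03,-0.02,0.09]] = x@ [[-0.06, -0.05, 0.14], [0.09, -0.14, -0.00], [-0.05, 0.12, -0.08]]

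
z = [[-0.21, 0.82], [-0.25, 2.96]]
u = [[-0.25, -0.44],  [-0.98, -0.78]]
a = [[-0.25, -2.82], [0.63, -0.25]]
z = u @ a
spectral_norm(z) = 3.09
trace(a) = -0.50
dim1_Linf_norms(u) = [0.44, 0.98]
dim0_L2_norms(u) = [1.01, 0.9]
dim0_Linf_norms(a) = [0.63, 2.82]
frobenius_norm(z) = 3.09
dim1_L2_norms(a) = [2.83, 0.68]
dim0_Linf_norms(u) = [0.98, 0.78]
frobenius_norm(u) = 1.35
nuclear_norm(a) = 3.49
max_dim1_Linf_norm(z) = 2.96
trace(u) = -1.03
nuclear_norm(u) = 1.52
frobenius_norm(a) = 2.91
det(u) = -0.24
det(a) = 1.84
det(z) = -0.42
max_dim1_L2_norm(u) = 1.25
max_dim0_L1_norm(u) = 1.23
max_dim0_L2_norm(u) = 1.01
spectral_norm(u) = 1.34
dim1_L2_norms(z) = [0.85, 2.97]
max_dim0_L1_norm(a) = 3.07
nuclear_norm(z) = 3.22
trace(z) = 2.75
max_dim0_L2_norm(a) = 2.83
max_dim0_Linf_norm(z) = 2.96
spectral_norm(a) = 2.84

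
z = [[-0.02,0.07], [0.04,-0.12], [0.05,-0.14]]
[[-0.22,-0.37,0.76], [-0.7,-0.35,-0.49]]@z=[[0.03,  -0.08], [-0.02,  0.06]]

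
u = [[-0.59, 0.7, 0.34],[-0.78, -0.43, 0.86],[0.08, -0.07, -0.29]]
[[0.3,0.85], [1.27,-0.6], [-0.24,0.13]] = u @ [[-0.54, -0.76],[-0.41, 1.00],[0.78, -0.89]]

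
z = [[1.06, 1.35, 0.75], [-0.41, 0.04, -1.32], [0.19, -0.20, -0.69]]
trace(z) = 0.41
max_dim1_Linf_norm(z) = 1.35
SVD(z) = [[-0.83, -0.56, -0.02], [0.51, -0.74, -0.44], [0.23, -0.38, 0.9]] @ diag([2.1243109622138996, 1.1394548042820793, 0.40230049069861606]) @ [[-0.49, -0.54, -0.68], [-0.32, -0.62, 0.72], [0.81, -0.57, -0.13]]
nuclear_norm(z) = 3.67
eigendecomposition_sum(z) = [[(0.55+0.09j), (0.58-0.53j), -0.01+0.55j], [-0.22+0.27j, (0.11+0.49j), -0.30-0.18j], [(0.08-0.06j), -0.00-0.14j, (0.07+0.07j)]] + [[(0.55-0.09j), 0.58+0.53j, -0.01-0.55j],[-0.22-0.27j, (0.11-0.49j), (-0.3+0.18j)],[0.08+0.06j, (-0+0.14j), 0.07-0.07j]] + [[-0.03-0.00j, 0.18-0.00j, 0.76+0.00j], [(0.03+0j), -0.17+0.00j, -0.73-0.00j], [0.04+0.00j, (-0.2+0j), (-0.83-0j)]]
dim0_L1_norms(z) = [1.66, 1.59, 2.76]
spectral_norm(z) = 2.12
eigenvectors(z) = [[(-0.84+0j), (-0.84-0j), -0.57+0.00j], [(0.26-0.46j), 0.26+0.46j, 0.54+0.00j], [(-0.1+0.11j), (-0.1-0.11j), 0.62+0.00j]]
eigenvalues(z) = [(0.72+0.64j), (0.72-0.64j), (-1.04+0j)]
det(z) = -0.97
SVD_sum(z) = [[0.87, 0.95, 1.2],[-0.53, -0.58, -0.74],[-0.24, -0.26, -0.33]] + [[0.20, 0.39, -0.46],[0.27, 0.52, -0.6],[0.14, 0.27, -0.31]] + [[-0.01, 0.01, 0.0], [-0.14, 0.1, 0.02], [0.29, -0.21, -0.05]]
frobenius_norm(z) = 2.44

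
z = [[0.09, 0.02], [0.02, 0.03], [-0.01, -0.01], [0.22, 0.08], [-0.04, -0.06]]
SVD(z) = [[-0.35, 0.3], [-0.11, -0.42], [0.05, 0.11], [-0.90, 0.15], [0.23, 0.83]] @ diag([0.2600132710267711, 0.0489193099906253]) @ [[-0.93, -0.37], [0.37, -0.93]]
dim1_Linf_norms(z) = [0.09, 0.03, 0.01, 0.22, 0.06]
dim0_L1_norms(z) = [0.38, 0.2]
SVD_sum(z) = [[0.08,0.03], [0.03,0.01], [-0.01,-0.00], [0.22,0.09], [-0.06,-0.02]] + [[0.01, -0.01],[-0.01, 0.02],[0.0, -0.01],[0.0, -0.01],[0.02, -0.04]]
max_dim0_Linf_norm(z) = 0.22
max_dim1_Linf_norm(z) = 0.22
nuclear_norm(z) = 0.31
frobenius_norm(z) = 0.26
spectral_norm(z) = 0.26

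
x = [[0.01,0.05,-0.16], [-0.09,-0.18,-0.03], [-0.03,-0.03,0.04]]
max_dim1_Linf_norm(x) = 0.18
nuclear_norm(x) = 0.39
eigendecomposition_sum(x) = [[0.02, 0.03, 0.02], [-0.11, -0.17, -0.11], [-0.01, -0.02, -0.01]] + [[-0.03,0.0,-0.06], [0.02,-0.00,0.04], [-0.0,0.00,-0.01]] + [[0.03, 0.02, -0.11], [-0.01, -0.01, 0.03], [-0.01, -0.01, 0.06]]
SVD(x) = [[-0.38, -0.89, 0.26], [0.90, -0.42, -0.13], [0.22, 0.18, 0.96]] @ diag([0.2126884493930386, 0.16582186968274334, 0.01633190220715707]) @ [[-0.43, -0.88, 0.20], [0.14, 0.15, 0.98], [-0.89, 0.45, 0.06]]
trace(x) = -0.13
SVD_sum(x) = [[0.03, 0.07, -0.02], [-0.08, -0.17, 0.04], [-0.02, -0.04, 0.01]] + [[-0.02,-0.02,-0.14], [-0.01,-0.01,-0.07], [0.00,0.00,0.03]] + [[-0.0, 0.0, 0.0], [0.0, -0.0, -0.0], [-0.01, 0.01, 0.0]]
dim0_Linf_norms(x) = [0.09, 0.18, 0.16]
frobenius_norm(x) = 0.27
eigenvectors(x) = [[0.17, -0.82, -0.86], [-0.98, 0.56, 0.24], [-0.12, -0.10, 0.45]]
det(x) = 0.00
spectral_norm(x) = 0.21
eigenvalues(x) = [-0.17, -0.04, 0.08]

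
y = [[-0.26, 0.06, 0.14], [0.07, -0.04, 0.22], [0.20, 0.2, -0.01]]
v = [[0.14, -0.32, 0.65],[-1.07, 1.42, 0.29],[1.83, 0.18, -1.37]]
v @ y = [[0.07,0.15,-0.06], [0.44,-0.06,0.16], [-0.74,-0.17,0.31]]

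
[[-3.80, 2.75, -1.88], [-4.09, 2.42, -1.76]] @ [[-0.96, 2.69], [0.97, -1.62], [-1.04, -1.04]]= [[8.27, -12.72], [8.10, -13.09]]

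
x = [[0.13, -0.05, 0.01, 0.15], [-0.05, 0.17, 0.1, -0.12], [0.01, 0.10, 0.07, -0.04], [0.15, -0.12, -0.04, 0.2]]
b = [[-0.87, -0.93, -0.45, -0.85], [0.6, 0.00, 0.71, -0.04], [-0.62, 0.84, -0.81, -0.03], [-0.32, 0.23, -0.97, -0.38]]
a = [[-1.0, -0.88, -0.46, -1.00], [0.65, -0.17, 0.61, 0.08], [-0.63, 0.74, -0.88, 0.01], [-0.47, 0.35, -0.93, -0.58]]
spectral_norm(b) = 2.00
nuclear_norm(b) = 4.19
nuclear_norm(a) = 4.12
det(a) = -0.08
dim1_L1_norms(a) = [3.34, 1.51, 2.26, 2.33]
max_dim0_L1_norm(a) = 2.88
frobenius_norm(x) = 0.44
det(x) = -0.00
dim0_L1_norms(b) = [2.41, 2.0, 2.94, 1.3]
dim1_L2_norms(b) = [1.6, 0.93, 1.32, 1.11]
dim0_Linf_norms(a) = [1.0, 0.88, 0.93, 1.0]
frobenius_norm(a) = 2.66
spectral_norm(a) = 2.19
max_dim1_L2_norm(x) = 0.28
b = a + x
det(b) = -0.38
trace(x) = 0.57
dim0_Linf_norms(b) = [0.87, 0.93, 0.97, 0.85]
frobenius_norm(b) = 2.53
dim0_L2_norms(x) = [0.2, 0.24, 0.13, 0.28]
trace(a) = -2.63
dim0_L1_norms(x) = [0.34, 0.44, 0.22, 0.51]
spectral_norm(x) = 0.41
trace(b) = -2.06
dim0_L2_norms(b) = [1.27, 1.27, 1.52, 0.93]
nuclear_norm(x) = 0.58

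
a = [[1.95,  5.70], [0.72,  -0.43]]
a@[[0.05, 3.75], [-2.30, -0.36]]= [[-13.01,5.26],  [1.02,2.85]]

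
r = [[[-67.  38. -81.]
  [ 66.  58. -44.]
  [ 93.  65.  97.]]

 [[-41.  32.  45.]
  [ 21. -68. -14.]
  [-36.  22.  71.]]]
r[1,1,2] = -14.0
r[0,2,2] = 97.0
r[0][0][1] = 38.0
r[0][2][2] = 97.0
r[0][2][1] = 65.0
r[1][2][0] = -36.0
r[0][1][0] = 66.0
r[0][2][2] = 97.0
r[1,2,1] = 22.0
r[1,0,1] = 32.0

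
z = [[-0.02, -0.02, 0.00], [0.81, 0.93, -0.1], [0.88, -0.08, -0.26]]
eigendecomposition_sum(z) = [[0.01, -0.00, -0.00], [0.08, -0.0, -0.02], [0.98, -0.0, -0.27]] + [[-0.01,-0.0,0.0], [0.01,0.00,-0.0], [-0.04,-0.0,0.0]] + [[-0.02, -0.02, 0.00], [0.73, 0.93, -0.08], [-0.06, -0.08, 0.01]]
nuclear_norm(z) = 2.06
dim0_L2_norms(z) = [1.2, 0.93, 0.28]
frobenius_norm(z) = 1.54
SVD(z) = [[-0.02, 0.01, 1.00], [0.85, -0.52, 0.02], [0.52, 0.85, 0.0]] @ diag([1.3918990500462507, 0.6654393214095211, 0.0027466347374312935]) @ [[0.83, 0.54, -0.16], [0.49, -0.83, -0.26], [-0.27, 0.13, -0.95]]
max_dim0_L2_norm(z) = 1.2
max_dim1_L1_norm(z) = 1.84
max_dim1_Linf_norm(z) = 0.93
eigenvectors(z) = [[-0.01,-0.26,0.02], [-0.08,0.12,-1.0], [-1.0,-0.96,0.08]]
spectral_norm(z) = 1.39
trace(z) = 0.65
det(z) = 0.00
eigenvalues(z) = [-0.26, -0.01, 0.92]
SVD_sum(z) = [[-0.02,-0.01,0.00], [0.98,0.64,-0.19], [0.6,0.39,-0.12]] + [[0.00, -0.01, -0.0], [-0.17, 0.29, 0.09], [0.28, -0.47, -0.14]] + [[-0.0, 0.00, -0.00], [-0.00, 0.0, -0.00], [-0.0, 0.0, -0.0]]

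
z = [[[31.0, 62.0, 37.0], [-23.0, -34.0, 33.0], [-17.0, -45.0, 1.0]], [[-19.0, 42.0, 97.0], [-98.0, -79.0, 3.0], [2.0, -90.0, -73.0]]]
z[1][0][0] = -19.0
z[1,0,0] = -19.0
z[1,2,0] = 2.0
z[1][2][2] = -73.0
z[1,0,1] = 42.0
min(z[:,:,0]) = -98.0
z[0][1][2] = 33.0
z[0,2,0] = -17.0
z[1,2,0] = 2.0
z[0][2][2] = 1.0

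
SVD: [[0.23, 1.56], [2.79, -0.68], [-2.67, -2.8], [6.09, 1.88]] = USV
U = [[-0.10,0.50], [-0.31,-0.6], [0.46,-0.60], [-0.83,-0.17]]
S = [7.67, 2.74]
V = [[-0.93,-0.36],[-0.36,0.93]]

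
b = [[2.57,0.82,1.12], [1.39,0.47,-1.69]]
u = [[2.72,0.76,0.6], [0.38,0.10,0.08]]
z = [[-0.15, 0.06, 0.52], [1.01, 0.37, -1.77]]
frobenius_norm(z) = 2.14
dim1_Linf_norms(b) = [2.57, 1.69]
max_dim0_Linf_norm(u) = 2.72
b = z + u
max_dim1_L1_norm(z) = 3.15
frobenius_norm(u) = 2.91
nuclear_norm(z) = 2.33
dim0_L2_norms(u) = [2.75, 0.77, 0.61]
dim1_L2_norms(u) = [2.89, 0.4]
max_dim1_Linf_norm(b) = 2.57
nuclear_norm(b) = 5.09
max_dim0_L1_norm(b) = 3.96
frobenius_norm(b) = 3.68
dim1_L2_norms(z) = [0.54, 2.07]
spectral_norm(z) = 2.13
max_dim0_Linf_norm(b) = 2.57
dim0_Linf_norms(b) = [2.57, 0.82, 1.69]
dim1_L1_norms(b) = [4.51, 3.55]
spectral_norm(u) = 2.91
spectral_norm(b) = 3.08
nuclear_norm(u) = 2.92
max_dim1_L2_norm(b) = 2.92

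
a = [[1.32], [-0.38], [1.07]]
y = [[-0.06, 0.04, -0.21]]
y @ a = [[-0.32]]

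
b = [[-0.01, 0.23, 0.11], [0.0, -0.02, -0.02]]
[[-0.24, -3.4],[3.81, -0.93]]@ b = [[0.0, 0.01, 0.04], [-0.04, 0.89, 0.44]]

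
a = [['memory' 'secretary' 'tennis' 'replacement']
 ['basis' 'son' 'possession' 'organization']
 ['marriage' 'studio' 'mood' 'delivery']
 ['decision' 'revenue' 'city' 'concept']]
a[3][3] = 'concept'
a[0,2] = 'tennis'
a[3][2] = 'city'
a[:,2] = ['tennis', 'possession', 'mood', 'city']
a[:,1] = ['secretary', 'son', 'studio', 'revenue']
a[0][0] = 'memory'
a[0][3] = 'replacement'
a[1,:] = ['basis', 'son', 'possession', 'organization']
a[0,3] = 'replacement'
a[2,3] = 'delivery'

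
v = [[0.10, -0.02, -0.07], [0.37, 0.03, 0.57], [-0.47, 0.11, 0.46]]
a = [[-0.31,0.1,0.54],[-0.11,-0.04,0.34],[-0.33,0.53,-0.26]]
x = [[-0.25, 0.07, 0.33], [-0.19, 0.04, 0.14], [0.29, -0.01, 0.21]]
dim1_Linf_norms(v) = [0.1, 0.57, 0.47]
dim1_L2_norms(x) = [0.42, 0.24, 0.36]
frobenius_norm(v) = 0.96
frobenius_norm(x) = 0.60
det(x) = -0.00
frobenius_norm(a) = 0.99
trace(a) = -0.61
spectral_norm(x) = 0.48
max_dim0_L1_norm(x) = 0.73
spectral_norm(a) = 0.72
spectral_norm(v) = 0.74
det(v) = 0.00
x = a @ v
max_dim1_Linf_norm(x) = 0.33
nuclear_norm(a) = 1.40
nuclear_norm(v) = 1.35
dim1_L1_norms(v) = [0.19, 0.97, 1.04]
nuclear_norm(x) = 0.84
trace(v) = 0.59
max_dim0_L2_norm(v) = 0.74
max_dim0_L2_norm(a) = 0.69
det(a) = -0.00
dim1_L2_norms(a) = [0.63, 0.36, 0.68]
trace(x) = 0.00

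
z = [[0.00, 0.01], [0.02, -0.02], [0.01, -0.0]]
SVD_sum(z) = [[-0.0, 0.0],[0.02, -0.02],[0.01, -0.01]] + [[0.0, 0.00], [0.0, 0.0], [0.00, 0.00]]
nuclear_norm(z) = 0.04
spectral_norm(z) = 0.03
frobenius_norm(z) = 0.03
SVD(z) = [[0.24, 0.71], [-0.94, 0.00], [-0.24, 0.71]] @ diag([0.030000000000000006, 0.009999999999999998]) @ [[-0.71, 0.71],[0.71, 0.71]]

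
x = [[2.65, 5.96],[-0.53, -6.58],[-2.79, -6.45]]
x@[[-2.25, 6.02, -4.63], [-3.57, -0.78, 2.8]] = [[-27.24, 11.3, 4.42], [24.68, 1.94, -15.97], [29.3, -11.76, -5.14]]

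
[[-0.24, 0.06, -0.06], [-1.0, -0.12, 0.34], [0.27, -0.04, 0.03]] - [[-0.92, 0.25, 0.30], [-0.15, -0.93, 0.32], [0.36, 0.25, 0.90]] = [[0.68, -0.19, -0.36], [-0.85, 0.81, 0.02], [-0.09, -0.29, -0.87]]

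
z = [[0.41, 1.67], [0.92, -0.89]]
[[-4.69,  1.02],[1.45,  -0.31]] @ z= [[-0.98, -8.74],[0.31, 2.70]]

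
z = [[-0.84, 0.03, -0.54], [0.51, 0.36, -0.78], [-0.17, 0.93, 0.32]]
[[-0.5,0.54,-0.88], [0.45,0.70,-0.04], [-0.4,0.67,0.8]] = z @ [[0.72, -0.21, 0.59], [-0.23, 0.9, 0.71], [-0.21, -0.62, 0.76]]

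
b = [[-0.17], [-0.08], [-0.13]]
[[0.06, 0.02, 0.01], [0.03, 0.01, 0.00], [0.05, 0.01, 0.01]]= b @ [[-0.36, -0.11, -0.05]]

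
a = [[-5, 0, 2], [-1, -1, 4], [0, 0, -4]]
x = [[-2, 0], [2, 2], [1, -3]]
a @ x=[[12, -6], [4, -14], [-4, 12]]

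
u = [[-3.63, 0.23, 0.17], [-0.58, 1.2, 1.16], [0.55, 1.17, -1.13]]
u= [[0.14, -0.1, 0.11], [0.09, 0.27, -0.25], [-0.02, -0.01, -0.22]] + [[-3.77, 0.33, 0.06], [-0.67, 0.93, 1.41], [0.57, 1.18, -0.91]]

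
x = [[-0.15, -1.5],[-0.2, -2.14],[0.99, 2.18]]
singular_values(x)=[3.5, 0.58]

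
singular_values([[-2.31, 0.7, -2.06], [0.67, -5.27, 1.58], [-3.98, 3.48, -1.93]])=[7.81, 3.24, 0.95]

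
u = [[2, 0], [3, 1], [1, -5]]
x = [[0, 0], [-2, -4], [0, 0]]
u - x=[[2, 0], [5, 5], [1, -5]]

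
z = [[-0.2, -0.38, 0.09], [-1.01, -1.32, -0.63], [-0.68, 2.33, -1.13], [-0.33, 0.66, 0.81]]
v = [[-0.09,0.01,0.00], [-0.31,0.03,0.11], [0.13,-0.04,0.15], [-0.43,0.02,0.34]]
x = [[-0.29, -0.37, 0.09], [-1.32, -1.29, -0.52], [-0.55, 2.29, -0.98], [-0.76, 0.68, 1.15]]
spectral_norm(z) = 2.85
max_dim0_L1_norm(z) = 4.69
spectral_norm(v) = 0.64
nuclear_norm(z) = 5.41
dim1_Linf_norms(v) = [0.09, 0.31, 0.15, 0.43]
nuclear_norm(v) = 0.87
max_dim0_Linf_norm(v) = 0.43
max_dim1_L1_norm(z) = 4.14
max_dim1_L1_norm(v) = 0.79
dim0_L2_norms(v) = [0.55, 0.05, 0.39]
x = z + v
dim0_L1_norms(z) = [2.22, 4.69, 2.66]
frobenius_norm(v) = 0.68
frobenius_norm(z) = 3.42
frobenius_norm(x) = 3.57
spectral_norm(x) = 2.76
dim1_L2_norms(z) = [0.44, 1.78, 2.68, 1.1]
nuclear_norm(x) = 5.96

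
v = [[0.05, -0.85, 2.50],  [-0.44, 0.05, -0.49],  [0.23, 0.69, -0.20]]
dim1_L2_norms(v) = [2.64, 0.66, 0.75]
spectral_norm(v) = 2.72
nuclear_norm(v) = 3.74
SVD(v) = [[-0.97, -0.04, -0.23],[0.18, 0.5, -0.85],[0.15, -0.87, -0.48]] @ diag([2.717653898336272, 0.7043070773059942, 0.31386116311891243]) @ [[-0.03, 0.35, -0.94], [-0.60, -0.76, -0.26], [0.8, -0.55, -0.23]]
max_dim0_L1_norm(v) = 3.19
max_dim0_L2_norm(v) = 2.56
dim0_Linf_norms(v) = [0.44, 0.85, 2.5]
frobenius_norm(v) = 2.82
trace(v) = -0.10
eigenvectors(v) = [[0.91+0.00j, -0.81+0.00j, (-0.81-0j)], [0.19+0.00j, 0.47-0.26j, (0.47+0.26j)], [-0.37+0.00j, 0.01-0.25j, (0.01+0.25j)]]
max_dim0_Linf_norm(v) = 2.5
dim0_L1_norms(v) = [0.72, 1.59, 3.19]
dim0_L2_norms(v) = [0.5, 1.1, 2.56]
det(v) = -0.60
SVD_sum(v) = [[0.09, -0.91, 2.47],[-0.02, 0.17, -0.46],[-0.01, 0.14, -0.39]] + [[0.02, 0.02, 0.01], [-0.21, -0.27, -0.09], [0.36, 0.46, 0.16]] + [[-0.06, 0.04, 0.02], [-0.21, 0.15, 0.06], [-0.12, 0.08, 0.03]]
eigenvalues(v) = [(-1.13+0j), (0.51+0.52j), (0.51-0.52j)]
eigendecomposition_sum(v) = [[(-0.54+0j),-0.96+0.00j,(0.96-0j)], [-0.11+0.00j,(-0.2+0j),0.20-0.00j], [(0.22-0j),0.38-0.00j,(-0.39+0j)]] + [[0.30-0.03j, (0.05-0.49j), (0.77-0.33j)], [-0.16+0.11j, 0.12+0.30j, (-0.34+0.43j)], [0.01+0.09j, (0.15+0.02j), 0.09+0.25j]] + [[0.30+0.03j, (0.05+0.49j), (0.77+0.33j)],[-0.16-0.11j, (0.12-0.3j), (-0.34-0.43j)],[(0.01-0.09j), (0.15-0.02j), 0.09-0.25j]]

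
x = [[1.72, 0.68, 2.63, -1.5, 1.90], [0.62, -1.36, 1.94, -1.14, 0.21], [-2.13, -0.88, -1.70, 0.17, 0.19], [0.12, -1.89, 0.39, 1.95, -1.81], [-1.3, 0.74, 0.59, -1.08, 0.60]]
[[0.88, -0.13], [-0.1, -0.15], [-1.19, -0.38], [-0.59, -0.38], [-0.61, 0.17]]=x@[[0.60, 0.06], [0.20, 0.25], [-0.17, -0.05], [-0.12, -0.29], [-0.01, -0.37]]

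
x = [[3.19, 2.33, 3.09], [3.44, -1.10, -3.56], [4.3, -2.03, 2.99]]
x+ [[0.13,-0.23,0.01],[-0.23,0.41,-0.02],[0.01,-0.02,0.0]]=[[3.32,2.1,3.10], [3.21,-0.69,-3.58], [4.31,-2.05,2.99]]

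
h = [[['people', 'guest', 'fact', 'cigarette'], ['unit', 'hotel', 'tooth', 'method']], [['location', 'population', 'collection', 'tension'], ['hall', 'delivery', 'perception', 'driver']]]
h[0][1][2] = 'tooth'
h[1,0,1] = 'population'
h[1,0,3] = 'tension'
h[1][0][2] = 'collection'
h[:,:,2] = [['fact', 'tooth'], ['collection', 'perception']]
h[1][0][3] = 'tension'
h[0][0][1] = 'guest'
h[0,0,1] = 'guest'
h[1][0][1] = 'population'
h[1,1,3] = 'driver'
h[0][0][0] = 'people'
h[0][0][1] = 'guest'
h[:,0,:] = [['people', 'guest', 'fact', 'cigarette'], ['location', 'population', 'collection', 'tension']]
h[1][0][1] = 'population'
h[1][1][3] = 'driver'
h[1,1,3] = 'driver'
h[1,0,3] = 'tension'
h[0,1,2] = 'tooth'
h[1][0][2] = 'collection'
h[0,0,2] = 'fact'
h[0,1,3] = 'method'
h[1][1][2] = 'perception'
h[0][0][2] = 'fact'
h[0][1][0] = 'unit'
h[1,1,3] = 'driver'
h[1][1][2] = 'perception'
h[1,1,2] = 'perception'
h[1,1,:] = ['hall', 'delivery', 'perception', 'driver']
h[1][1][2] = 'perception'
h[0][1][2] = 'tooth'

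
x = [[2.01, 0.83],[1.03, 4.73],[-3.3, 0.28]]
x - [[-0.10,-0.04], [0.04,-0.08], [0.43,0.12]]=[[2.11,0.87], [0.99,4.81], [-3.73,0.16]]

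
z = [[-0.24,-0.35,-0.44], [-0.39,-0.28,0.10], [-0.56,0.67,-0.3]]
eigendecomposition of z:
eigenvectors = [[0.59+0.00j, (0.66+0j), (0.66-0j)], [(-0.38+0j), (0.5+0.28j), (0.5-0.28j)], [-0.71+0.00j, 0.24-0.42j, 0.24+0.42j]]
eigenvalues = [(0.52+0j), (-0.67+0.13j), (-0.67-0.13j)]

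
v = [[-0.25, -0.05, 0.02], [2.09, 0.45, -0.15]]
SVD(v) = [[-0.12,0.99],[0.99,0.12]] @ diag([2.1583516417683963, 0.00426502938638387]) @ [[0.98, 0.21, -0.07], [-0.15, 0.86, 0.49]]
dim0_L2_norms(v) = [2.1, 0.45, 0.15]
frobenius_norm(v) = 2.16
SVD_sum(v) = [[-0.25, -0.05, 0.02],  [2.09, 0.45, -0.15]] + [[-0.0, 0.00, 0.00], [-0.00, 0.00, 0.0]]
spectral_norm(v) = 2.16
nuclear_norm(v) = 2.16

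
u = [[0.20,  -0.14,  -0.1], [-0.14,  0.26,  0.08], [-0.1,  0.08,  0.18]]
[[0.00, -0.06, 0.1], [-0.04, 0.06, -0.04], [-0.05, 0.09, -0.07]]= u@[[-0.29, -0.03, 0.57], [-0.19, 0.09, 0.18], [-0.35, 0.46, -0.15]]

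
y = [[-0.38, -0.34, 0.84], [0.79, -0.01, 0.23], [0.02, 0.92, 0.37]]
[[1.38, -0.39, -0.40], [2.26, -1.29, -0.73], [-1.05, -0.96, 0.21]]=y @ [[2.28,-1.28,-0.74], [-1.95,-0.51,0.49], [1.89,-1.25,-0.61]]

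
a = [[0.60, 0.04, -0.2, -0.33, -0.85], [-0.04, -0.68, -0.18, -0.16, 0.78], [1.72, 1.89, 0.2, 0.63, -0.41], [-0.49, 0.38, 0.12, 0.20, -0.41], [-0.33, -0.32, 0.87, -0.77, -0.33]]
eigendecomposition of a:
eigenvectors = [[(-0.35-0.38j), (-0.35+0.38j), 0.32-0.04j, (0.32+0.04j), -0.29+0.00j], [(0.04+0.25j), 0.04-0.25j, (-0.62+0j), -0.62-0.00j, 0.59+0.00j], [(-0.58+0j), (-0.58-0j), (0.41+0.12j), 0.41-0.12j, -0.43+0.00j], [0.24-0.16j, (0.24+0.16j), (0.5+0.06j), (0.5-0.06j), -0.62+0.00j], [-0.29+0.41j, (-0.29-0.41j), 0.09-0.24j, 0.09+0.24j, (0.08+0j)]]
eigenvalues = [(0.64+0.77j), (0.64-0.77j), (-0.52+0.34j), (-0.52-0.34j), (-0.25+0j)]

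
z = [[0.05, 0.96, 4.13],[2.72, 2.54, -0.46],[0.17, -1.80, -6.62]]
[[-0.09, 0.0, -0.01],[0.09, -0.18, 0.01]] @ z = [[-0.01, -0.07, -0.31], [-0.48, -0.39, 0.39]]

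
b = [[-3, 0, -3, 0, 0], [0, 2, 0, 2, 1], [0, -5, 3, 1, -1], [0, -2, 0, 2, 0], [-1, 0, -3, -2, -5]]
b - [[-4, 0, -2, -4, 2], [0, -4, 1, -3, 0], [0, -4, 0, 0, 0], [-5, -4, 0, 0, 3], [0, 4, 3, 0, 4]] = [[1, 0, -1, 4, -2], [0, 6, -1, 5, 1], [0, -1, 3, 1, -1], [5, 2, 0, 2, -3], [-1, -4, -6, -2, -9]]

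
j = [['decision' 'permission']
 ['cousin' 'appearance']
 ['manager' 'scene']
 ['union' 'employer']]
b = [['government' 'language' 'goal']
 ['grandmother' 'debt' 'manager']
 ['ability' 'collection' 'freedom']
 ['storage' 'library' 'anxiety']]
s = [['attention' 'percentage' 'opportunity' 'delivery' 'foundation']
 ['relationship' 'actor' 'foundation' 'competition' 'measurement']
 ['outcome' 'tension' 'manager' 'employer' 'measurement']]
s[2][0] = 'outcome'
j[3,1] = 'employer'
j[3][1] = 'employer'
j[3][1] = 'employer'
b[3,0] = 'storage'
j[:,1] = ['permission', 'appearance', 'scene', 'employer']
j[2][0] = 'manager'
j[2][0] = 'manager'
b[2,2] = 'freedom'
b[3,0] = 'storage'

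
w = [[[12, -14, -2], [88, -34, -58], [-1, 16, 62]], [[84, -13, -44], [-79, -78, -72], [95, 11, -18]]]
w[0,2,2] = 62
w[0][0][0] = 12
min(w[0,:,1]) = -34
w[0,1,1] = -34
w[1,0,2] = -44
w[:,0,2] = [-2, -44]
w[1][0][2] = -44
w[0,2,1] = 16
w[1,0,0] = 84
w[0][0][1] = -14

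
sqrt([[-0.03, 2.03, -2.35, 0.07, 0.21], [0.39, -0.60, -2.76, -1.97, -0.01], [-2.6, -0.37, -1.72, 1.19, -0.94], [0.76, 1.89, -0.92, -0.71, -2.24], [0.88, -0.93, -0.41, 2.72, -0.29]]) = [[1.04, 0.75, -0.33, 0.04, -0.02], [-2.87, 2.07, -3.19, 0.75, 0.55], [-3.09, 1.0, -1.18, 1.65, 0.39], [0.21, 0.64, -0.29, 1.07, -0.99], [-1.28, 0.0, -1.18, 1.89, 1.42]]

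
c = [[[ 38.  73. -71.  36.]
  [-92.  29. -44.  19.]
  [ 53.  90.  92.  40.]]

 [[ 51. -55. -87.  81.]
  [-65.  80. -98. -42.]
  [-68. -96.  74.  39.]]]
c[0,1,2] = -44.0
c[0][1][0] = -92.0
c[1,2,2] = 74.0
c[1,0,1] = -55.0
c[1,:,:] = [[51.0, -55.0, -87.0, 81.0], [-65.0, 80.0, -98.0, -42.0], [-68.0, -96.0, 74.0, 39.0]]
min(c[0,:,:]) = -92.0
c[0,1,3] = 19.0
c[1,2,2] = 74.0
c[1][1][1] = 80.0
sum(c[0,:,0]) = -1.0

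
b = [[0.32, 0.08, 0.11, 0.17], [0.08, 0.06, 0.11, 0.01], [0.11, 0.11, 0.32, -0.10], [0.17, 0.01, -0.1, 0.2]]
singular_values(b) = [0.49, 0.39, 0.02, 0.0]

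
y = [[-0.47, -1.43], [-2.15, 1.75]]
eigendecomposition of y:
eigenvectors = [[-0.83, 0.41], [-0.56, -0.91]]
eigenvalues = [-1.44, 2.72]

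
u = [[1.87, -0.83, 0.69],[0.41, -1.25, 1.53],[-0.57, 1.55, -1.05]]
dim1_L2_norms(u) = [2.16, 2.02, 1.96]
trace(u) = -0.43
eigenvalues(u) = [-2.52, 1.71, 0.39]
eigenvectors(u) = [[0.24, 0.98, 0.05],[0.71, 0.04, 0.69],[-0.66, -0.18, 0.72]]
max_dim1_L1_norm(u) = 3.39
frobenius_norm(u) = 3.54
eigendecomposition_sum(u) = [[0.10,-0.47,0.44], [0.3,-1.41,1.32], [-0.28,1.3,-1.22]] + [[1.77, -0.37, 0.24], [0.08, -0.02, 0.01], [-0.32, 0.07, -0.04]] + [[0.00,  0.01,  0.01], [0.03,  0.17,  0.20], [0.03,  0.18,  0.21]]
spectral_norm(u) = 3.27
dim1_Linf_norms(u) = [1.87, 1.53, 1.55]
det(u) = -1.67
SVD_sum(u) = [[0.94, -1.2, 1.08], [0.95, -1.22, 1.1], [-0.95, 1.21, -1.09]] + [[0.93, 0.35, -0.42], [-0.56, -0.21, 0.25], [0.36, 0.13, -0.16]] + [[0.0, 0.03, 0.03],[0.02, 0.17, 0.18],[0.02, 0.2, 0.21]]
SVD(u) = [[-0.57, 0.81, 0.1], [-0.58, -0.49, 0.65], [0.58, 0.32, 0.75]] @ diag([3.2656317783095496, 1.322900382357157, 0.3858544633072113]) @ [[-0.5,0.64,-0.58], [0.86,0.32,-0.39], [0.07,0.7,0.72]]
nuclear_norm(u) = 4.97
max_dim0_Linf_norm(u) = 1.87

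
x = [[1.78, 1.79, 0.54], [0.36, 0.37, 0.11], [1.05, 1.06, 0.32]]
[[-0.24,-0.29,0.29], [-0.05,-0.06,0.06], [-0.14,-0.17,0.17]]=x @ [[-0.08, -0.14, 0.13], [-0.02, 0.03, -0.02], [-0.12, -0.18, 0.17]]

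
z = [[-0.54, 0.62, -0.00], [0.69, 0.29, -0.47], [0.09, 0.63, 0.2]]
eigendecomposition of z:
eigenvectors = [[(-0.87+0j), 0.24+0.22j, (0.24-0.22j)],[0.45+0.00j, 0.21+0.50j, (0.21-0.5j)],[(-0.19+0j), (0.77+0j), (0.77-0j)]]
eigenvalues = [(-0.86+0j), (0.4+0.44j), (0.4-0.44j)]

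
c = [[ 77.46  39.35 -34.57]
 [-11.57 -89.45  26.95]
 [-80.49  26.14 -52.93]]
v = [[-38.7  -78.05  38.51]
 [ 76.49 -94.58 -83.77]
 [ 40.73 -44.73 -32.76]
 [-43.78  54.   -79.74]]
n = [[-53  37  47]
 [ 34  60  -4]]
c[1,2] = 26.95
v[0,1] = -78.05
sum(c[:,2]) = -60.55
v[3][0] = -43.78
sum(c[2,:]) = -107.28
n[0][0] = -53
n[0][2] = 47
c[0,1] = 39.35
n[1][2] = -4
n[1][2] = -4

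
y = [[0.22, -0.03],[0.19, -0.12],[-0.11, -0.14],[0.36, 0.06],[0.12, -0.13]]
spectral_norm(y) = 0.49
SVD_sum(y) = [[0.22, -0.01], [0.19, -0.01], [-0.1, 0.00], [0.36, -0.02], [0.13, -0.01]] + [[-0.00, -0.02], [-0.0, -0.11], [-0.01, -0.14], [0.00, 0.08], [-0.01, -0.12]]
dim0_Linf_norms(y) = [0.36, 0.14]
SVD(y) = [[-0.45, -0.09], [-0.4, -0.48], [0.21, -0.62], [-0.73, 0.32], [-0.26, -0.53]] @ diag([0.490861416218115, 0.23463816839624876]) @ [[-1.00, 0.04], [0.04, 1.0]]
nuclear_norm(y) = 0.73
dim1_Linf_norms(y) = [0.22, 0.19, 0.14, 0.36, 0.13]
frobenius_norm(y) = 0.54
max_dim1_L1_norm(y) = 0.42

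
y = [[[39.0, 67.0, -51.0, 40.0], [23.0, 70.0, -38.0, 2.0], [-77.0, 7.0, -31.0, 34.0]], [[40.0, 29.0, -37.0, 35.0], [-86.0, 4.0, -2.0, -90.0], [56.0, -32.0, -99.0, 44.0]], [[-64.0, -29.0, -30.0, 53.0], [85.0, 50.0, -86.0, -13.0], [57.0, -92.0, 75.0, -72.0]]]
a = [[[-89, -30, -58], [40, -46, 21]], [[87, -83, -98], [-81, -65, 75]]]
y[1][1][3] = -90.0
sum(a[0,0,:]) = -177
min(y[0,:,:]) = -77.0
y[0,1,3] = 2.0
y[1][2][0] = 56.0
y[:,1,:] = [[23.0, 70.0, -38.0, 2.0], [-86.0, 4.0, -2.0, -90.0], [85.0, 50.0, -86.0, -13.0]]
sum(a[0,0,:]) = -177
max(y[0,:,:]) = 70.0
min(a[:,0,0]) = -89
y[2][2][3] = -72.0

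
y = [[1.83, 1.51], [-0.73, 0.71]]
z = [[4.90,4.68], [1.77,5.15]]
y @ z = [[11.64, 16.34], [-2.32, 0.24]]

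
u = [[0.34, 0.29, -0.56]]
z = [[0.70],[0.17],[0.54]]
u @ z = [[-0.02]]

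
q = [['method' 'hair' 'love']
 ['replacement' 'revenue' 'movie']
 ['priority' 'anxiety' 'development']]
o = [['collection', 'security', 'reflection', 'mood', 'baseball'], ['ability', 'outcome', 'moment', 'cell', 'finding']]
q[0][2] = 'love'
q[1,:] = ['replacement', 'revenue', 'movie']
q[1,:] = ['replacement', 'revenue', 'movie']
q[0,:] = ['method', 'hair', 'love']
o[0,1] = 'security'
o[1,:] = ['ability', 'outcome', 'moment', 'cell', 'finding']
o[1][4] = 'finding'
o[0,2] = 'reflection'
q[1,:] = ['replacement', 'revenue', 'movie']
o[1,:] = ['ability', 'outcome', 'moment', 'cell', 'finding']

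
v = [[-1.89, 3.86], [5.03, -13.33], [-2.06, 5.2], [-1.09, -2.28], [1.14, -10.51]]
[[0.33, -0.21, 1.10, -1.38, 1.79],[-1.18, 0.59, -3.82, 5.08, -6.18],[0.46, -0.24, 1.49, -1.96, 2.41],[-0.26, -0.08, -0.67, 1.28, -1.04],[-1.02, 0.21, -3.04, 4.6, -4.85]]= v @[[0.03,0.09,0.01,-0.21,-0.01], [0.1,-0.01,0.29,-0.46,0.46]]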